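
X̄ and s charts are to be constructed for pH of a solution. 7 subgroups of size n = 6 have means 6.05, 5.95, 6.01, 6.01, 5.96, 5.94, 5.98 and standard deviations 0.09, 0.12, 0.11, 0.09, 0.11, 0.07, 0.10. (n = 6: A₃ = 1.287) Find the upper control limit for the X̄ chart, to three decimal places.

X̄̄ = (6.05 + 5.95 + 6.01 + 6.01 + 5.96 + 5.94 + 5.98) / 7 = 5.9857
s̄ = (0.09 + 0.12 + 0.11 + 0.09 + 0.11 + 0.07 + 0.10) / 7 = 0.0986
UCL = X̄̄ + A₃·s̄ = 5.9857 + 1.287 × 0.0986 = 6.1126

6.113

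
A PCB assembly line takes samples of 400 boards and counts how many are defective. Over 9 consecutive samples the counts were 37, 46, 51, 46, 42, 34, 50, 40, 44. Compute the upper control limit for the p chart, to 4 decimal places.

0.1550

p̄ = Σdᵢ / (k·n) = 390 / (9 × 400) = 0.10833
UCL = p̄ + 3·√(p̄(1−p̄)/n) = 0.10833 + 3 × √(0.10833×0.89167/400) = 0.10833 + 3 × 0.01554 = 0.15495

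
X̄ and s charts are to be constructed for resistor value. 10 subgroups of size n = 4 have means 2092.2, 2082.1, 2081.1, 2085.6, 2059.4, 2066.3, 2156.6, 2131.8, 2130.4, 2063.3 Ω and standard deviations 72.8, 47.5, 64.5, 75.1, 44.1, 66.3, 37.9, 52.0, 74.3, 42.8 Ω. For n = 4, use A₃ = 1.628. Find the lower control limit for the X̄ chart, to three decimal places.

X̄̄ = (2092.2 + 2082.1 + 2081.1 + 2085.6 + 2059.4 + 2066.3 + 2156.6 + 2131.8 + 2130.4 + 2063.3) / 10 = 2094.8800
s̄ = (72.8 + 47.5 + 64.5 + 75.1 + 44.1 + 66.3 + 37.9 + 52.0 + 74.3 + 42.8) / 10 = 57.7300
LCL = X̄̄ − A₃·s̄ = 2094.8800 − 1.628 × 57.7300 = 2000.8956

2000.896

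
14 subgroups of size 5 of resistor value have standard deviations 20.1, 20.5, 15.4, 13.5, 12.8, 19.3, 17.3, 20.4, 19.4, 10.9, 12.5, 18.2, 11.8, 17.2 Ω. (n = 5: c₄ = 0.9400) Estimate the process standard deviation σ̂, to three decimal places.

s̄ = (20.1 + 20.5 + 15.4 + 13.5 + 12.8 + 19.3 + 17.3 + 20.4 + 19.4 + 10.9 + 12.5 + 18.2 + 11.8 + 17.2) / 14 = 16.3786
σ̂ = s̄ / c₄ = 16.3786 / 0.9400 = 17.4240

17.424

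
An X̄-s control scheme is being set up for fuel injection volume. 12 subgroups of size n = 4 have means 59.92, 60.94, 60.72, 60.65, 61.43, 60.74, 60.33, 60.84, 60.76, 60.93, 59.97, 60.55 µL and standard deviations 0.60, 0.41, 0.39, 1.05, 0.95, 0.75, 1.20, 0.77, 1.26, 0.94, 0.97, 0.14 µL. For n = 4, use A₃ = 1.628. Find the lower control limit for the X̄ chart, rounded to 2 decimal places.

X̄̄ = (59.92 + 60.94 + 60.72 + 60.65 + 61.43 + 60.74 + 60.33 + 60.84 + 60.76 + 60.93 + 59.97 + 60.55) / 12 = 60.6483
s̄ = (0.60 + 0.41 + 0.39 + 1.05 + 0.95 + 0.75 + 1.20 + 0.77 + 1.26 + 0.94 + 0.97 + 0.14) / 12 = 0.7858
LCL = X̄̄ − A₃·s̄ = 60.6483 − 1.628 × 0.7858 = 59.3690

59.37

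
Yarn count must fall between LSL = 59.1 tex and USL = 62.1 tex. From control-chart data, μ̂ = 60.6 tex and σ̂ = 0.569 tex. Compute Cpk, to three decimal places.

Cpu = (USL − μ̂) / (3σ̂) = (62.1 − 60.6) / (3 × 0.569) = 0.8787; Cpl = (μ̂ − LSL) / (3σ̂) = (60.6 − 59.1) / (3 × 0.569) = 0.8787; Cpk = min(Cpu, Cpl) = 0.8787

0.879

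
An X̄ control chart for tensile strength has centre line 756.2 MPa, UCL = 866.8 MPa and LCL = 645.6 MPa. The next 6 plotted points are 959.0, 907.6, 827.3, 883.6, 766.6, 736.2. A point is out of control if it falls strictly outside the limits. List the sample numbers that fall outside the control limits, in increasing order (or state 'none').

Compare each point to [645.6, 866.8]: sample 1 = 959.0 > UCL; sample 2 = 907.6 > UCL; sample 4 = 883.6 > UCL.

1, 2, 4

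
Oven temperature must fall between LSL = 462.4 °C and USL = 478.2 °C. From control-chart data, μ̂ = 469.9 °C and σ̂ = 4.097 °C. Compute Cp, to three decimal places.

0.643

Cp = (USL − LSL) / (6σ̂) = (478.2 − 462.4) / (6 × 4.097) = 15.8000 / 24.5820 = 0.6427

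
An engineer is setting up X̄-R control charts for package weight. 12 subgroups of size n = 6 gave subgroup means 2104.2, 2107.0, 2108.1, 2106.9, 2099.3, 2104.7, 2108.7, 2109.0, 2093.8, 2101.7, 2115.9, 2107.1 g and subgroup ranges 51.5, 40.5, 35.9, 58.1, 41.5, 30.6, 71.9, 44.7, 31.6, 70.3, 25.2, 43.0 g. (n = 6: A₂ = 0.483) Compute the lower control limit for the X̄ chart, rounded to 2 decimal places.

2083.61

X̄̄ = (2104.2 + 2107.0 + 2108.1 + 2106.9 + 2099.3 + 2104.7 + 2108.7 + 2109.0 + 2093.8 + 2101.7 + 2115.9 + 2107.1) / 12 = 25266.4000 / 12 = 2105.5333
R̄ = (51.5 + 40.5 + 35.9 + 58.1 + 41.5 + 30.6 + 71.9 + 44.7 + 31.6 + 70.3 + 25.2 + 43.0) / 12 = 544.8000 / 12 = 45.4000
LCL = X̄̄ − A₂·R̄ = 2105.5333 − 0.483 × 45.4000 = 2083.6051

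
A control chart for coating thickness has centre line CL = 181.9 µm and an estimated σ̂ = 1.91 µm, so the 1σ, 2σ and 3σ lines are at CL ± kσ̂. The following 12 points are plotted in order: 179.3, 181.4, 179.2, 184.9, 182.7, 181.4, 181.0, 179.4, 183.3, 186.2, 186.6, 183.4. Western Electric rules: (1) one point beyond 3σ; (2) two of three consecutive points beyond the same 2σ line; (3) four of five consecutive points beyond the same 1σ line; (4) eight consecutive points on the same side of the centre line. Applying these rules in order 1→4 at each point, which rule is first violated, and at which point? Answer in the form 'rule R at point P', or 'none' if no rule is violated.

rule 2 at point 11

Zone of each point (C = within 1σ̂, B = 1σ̂–2σ̂, A = 2σ̂–3σ̂, * = beyond 3σ̂; sign = side of CL): 1:-B, 2:-C, 3:-B, 4:+B, 5:+C, 6:-C, 7:-C, 8:-B, 9:+C, 10:+A, 11:+A, 12:+C
Rule 2 (two of three consecutive points beyond the same 2σ limit) is satisfied at point 11.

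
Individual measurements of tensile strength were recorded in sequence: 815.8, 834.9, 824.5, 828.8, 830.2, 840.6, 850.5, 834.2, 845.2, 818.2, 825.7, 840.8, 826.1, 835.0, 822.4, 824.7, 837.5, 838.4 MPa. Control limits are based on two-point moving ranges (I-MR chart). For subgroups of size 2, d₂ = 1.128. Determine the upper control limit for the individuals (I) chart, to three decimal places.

X̄ = (815.8 + 834.9 + 824.5 + 828.8 + 830.2 + 840.6 + 850.5 + 834.2 + 845.2 + 818.2 + 825.7 + 840.8 + 826.1 + 835.0 + 822.4 + 824.7 + 837.5 + 838.4) / 18 = 831.8611
Moving ranges: 19.1, 10.4, 4.3, 1.4, 10.4, 9.9, 16.3, 11.0, 27.0, 7.5, 15.1, 14.7, 8.9, 12.6, 2.3, 12.8, 0.9; M̄R̄ = 184.6000 / 17 = 10.8588
UCL = X̄ + 3·M̄R̄/d₂ = 831.8611 + 3 × 10.8588 / 1.128 = 860.7410

860.741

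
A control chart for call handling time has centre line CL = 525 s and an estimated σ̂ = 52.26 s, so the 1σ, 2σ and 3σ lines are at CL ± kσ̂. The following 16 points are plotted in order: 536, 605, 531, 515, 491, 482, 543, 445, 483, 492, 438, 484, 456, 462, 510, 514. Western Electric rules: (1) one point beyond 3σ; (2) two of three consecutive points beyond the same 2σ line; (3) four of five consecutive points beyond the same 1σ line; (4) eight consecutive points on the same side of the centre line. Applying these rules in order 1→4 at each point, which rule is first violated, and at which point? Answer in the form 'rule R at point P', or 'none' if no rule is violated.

Zone of each point (C = within 1σ̂, B = 1σ̂–2σ̂, A = 2σ̂–3σ̂, * = beyond 3σ̂; sign = side of CL): 1:+C, 2:+B, 3:+C, 4:-C, 5:-C, 6:-C, 7:+C, 8:-B, 9:-C, 10:-C, 11:-B, 12:-C, 13:-B, 14:-B, 15:-C, 16:-C
Rule 4 (eight consecutive points on the same side of the centre line) is satisfied at point 15.

rule 4 at point 15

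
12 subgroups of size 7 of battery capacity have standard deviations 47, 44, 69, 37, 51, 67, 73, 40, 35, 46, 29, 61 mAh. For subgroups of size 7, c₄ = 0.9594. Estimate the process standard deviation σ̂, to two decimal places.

52.03

s̄ = (47 + 44 + 69 + 37 + 51 + 67 + 73 + 40 + 35 + 46 + 29 + 61) / 12 = 49.9167
σ̂ = s̄ / c₄ = 49.9167 / 0.9594 = 52.0290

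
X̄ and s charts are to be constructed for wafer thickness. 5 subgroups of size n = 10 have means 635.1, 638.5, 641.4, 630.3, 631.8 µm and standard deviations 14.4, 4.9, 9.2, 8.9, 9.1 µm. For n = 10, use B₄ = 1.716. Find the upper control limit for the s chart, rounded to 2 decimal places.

s̄ = (14.4 + 4.9 + 9.2 + 8.9 + 9.1) / 5 = 9.3000
UCL_s = B₄·s̄ = 1.716 × 9.3000 = 15.9588

15.96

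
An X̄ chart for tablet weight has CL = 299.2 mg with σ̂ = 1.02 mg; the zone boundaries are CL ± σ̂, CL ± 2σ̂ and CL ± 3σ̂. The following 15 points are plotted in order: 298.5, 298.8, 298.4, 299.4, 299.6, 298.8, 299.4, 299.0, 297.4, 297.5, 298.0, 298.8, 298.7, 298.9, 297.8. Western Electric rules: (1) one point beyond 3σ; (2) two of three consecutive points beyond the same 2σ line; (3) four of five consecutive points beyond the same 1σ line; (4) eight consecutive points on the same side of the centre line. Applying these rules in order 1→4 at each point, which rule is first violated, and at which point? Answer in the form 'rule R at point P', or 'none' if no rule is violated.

rule 4 at point 15

Zone of each point (C = within 1σ̂, B = 1σ̂–2σ̂, A = 2σ̂–3σ̂, * = beyond 3σ̂; sign = side of CL): 1:-C, 2:-C, 3:-C, 4:+C, 5:+C, 6:-C, 7:+C, 8:-C, 9:-B, 10:-B, 11:-B, 12:-C, 13:-C, 14:-C, 15:-B
Rule 4 (eight consecutive points on the same side of the centre line) is satisfied at point 15.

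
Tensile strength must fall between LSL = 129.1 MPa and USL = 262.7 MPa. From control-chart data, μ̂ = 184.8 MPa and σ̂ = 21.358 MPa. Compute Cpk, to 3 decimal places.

0.869

Cpu = (USL − μ̂) / (3σ̂) = (262.7 − 184.8) / (3 × 21.358) = 1.2158; Cpl = (μ̂ − LSL) / (3σ̂) = (184.8 − 129.1) / (3 × 21.358) = 0.8693; Cpk = min(Cpu, Cpl) = 0.8693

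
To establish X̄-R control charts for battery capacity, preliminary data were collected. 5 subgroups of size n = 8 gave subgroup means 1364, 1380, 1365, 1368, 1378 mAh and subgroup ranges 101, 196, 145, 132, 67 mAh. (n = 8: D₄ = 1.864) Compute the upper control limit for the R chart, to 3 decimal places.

R̄ = (101 + 196 + 145 + 132 + 67) / 5 = 641.0000 / 5 = 128.2000
UCL_R = D₄·R̄ = 1.864 × 128.2000 = 238.9648

238.965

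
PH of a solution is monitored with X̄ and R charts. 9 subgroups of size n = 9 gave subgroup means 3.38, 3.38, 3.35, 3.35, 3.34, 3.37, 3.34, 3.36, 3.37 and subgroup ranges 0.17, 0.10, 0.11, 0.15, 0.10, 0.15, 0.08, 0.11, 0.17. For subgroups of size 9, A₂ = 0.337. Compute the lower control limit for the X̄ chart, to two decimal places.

X̄̄ = (3.38 + 3.38 + 3.35 + 3.35 + 3.34 + 3.37 + 3.34 + 3.36 + 3.37) / 9 = 30.2400 / 9 = 3.3600
R̄ = (0.17 + 0.10 + 0.11 + 0.15 + 0.10 + 0.15 + 0.08 + 0.11 + 0.17) / 9 = 1.1400 / 9 = 0.1267
LCL = X̄̄ − A₂·R̄ = 3.3600 − 0.337 × 0.1267 = 3.3173

3.32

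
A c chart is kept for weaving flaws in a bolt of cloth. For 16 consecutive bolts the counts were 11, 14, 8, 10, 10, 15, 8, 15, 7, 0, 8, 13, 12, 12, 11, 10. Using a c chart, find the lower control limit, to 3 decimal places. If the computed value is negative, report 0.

c̄ = (11 + 14 + 8 + 10 + 10 + 15 + 8 + 15 + 7 + 0 + 8 + 13 + 12 + 12 + 11 + 10) / 16 = 164 / 16 = 10.2500
LCL = c̄ − 3√c̄ = 10.2500 − 3 × 3.2016 = 0.6453

0.645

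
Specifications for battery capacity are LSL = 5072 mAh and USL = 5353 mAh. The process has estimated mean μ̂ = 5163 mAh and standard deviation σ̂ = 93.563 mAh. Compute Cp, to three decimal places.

0.501

Cp = (USL − LSL) / (6σ̂) = (5353 − 5072) / (6 × 93.563) = 281.0000 / 561.3780 = 0.5006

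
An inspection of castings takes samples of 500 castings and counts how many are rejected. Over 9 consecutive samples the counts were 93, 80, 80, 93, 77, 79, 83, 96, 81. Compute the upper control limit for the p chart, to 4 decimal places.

0.2197

p̄ = Σdᵢ / (k·n) = 762 / (9 × 500) = 0.16933
UCL = p̄ + 3·√(p̄(1−p̄)/n) = 0.16933 + 3 × √(0.16933×0.83067/500) = 0.16933 + 3 × 0.01677 = 0.21965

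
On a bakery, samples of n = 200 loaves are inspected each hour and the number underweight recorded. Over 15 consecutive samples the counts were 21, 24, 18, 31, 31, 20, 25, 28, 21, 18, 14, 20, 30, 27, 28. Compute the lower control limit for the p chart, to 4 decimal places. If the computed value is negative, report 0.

p̄ = Σdᵢ / (k·n) = 356 / (15 × 200) = 0.11867
LCL = p̄ − 3·√(p̄(1−p̄)/n) = 0.11867 − 3 × 0.02287 = 0.05006

0.0501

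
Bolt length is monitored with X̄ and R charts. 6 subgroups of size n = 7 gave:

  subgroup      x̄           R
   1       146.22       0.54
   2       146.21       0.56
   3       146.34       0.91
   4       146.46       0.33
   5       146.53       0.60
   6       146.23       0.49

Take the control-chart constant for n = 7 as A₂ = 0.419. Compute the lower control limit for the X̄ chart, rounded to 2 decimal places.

146.09

X̄̄ = (146.22 + 146.21 + 146.34 + 146.46 + 146.53 + 146.23) / 6 = 877.9900 / 6 = 146.3317
R̄ = (0.54 + 0.56 + 0.91 + 0.33 + 0.60 + 0.49) / 6 = 3.4300 / 6 = 0.5717
LCL = X̄̄ − A₂·R̄ = 146.3317 − 0.419 × 0.5717 = 146.0921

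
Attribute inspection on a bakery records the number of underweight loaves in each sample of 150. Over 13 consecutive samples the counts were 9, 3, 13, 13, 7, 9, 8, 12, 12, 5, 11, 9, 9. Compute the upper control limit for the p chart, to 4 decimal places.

p̄ = Σdᵢ / (k·n) = 120 / (13 × 150) = 0.06154
UCL = p̄ + 3·√(p̄(1−p̄)/n) = 0.06154 + 3 × √(0.06154×0.93846/150) = 0.06154 + 3 × 0.01962 = 0.12040

0.1204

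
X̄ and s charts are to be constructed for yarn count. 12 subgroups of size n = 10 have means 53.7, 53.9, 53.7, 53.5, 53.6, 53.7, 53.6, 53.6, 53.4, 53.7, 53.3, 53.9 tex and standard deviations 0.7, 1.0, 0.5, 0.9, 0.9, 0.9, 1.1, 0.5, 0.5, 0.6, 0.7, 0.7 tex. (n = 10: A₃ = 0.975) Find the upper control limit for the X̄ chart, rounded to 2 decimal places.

54.36

X̄̄ = (53.7 + 53.9 + 53.7 + 53.5 + 53.6 + 53.7 + 53.6 + 53.6 + 53.4 + 53.7 + 53.3 + 53.9) / 12 = 53.6333
s̄ = (0.7 + 1.0 + 0.5 + 0.9 + 0.9 + 0.9 + 1.1 + 0.5 + 0.5 + 0.6 + 0.7 + 0.7) / 12 = 0.7500
UCL = X̄̄ + A₃·s̄ = 53.6333 + 0.975 × 0.7500 = 54.3646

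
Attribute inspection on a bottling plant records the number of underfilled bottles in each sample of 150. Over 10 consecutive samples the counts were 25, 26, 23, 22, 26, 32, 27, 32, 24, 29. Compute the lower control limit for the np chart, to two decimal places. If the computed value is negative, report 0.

12.57

p̄ = Σdᵢ / (k·n) = 266 / (10 × 150) = 0.17733
LCL = np̄ − 3·√(np̄(1−p̄)) = 26.6000 − 3 × 4.6779 = 12.5662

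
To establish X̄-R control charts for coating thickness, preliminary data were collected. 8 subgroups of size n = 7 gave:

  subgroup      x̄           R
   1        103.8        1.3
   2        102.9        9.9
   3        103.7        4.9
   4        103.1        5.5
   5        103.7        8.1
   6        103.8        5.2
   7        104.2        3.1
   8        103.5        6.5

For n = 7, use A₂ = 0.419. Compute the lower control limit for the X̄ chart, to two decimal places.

X̄̄ = (103.8 + 102.9 + 103.7 + 103.1 + 103.7 + 103.8 + 104.2 + 103.5) / 8 = 828.7000 / 8 = 103.5875
R̄ = (1.3 + 9.9 + 4.9 + 5.5 + 8.1 + 5.2 + 3.1 + 6.5) / 8 = 44.5000 / 8 = 5.5625
LCL = X̄̄ − A₂·R̄ = 103.5875 − 0.419 × 5.5625 = 101.2568

101.26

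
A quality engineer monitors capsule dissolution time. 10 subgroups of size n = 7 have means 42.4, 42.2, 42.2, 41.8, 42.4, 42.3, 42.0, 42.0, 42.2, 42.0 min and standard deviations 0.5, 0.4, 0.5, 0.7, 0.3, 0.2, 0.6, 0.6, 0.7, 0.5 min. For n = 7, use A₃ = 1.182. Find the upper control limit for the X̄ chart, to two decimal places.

42.74

X̄̄ = (42.4 + 42.2 + 42.2 + 41.8 + 42.4 + 42.3 + 42.0 + 42.0 + 42.2 + 42.0) / 10 = 42.1500
s̄ = (0.5 + 0.4 + 0.5 + 0.7 + 0.3 + 0.2 + 0.6 + 0.6 + 0.7 + 0.5) / 10 = 0.5000
UCL = X̄̄ + A₃·s̄ = 42.1500 + 1.182 × 0.5000 = 42.7410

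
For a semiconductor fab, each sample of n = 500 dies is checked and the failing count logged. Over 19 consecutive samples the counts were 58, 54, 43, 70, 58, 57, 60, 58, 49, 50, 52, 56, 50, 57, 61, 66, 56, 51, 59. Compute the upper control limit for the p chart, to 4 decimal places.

0.1544

p̄ = Σdᵢ / (k·n) = 1065 / (19 × 500) = 0.11211
UCL = p̄ + 3·√(p̄(1−p̄)/n) = 0.11211 + 3 × √(0.11211×0.88789/500) = 0.11211 + 3 × 0.01411 = 0.15443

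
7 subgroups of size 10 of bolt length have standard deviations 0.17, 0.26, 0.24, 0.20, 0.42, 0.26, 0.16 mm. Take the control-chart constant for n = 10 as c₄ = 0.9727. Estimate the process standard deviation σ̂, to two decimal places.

0.25

s̄ = (0.17 + 0.26 + 0.24 + 0.20 + 0.42 + 0.26 + 0.16) / 7 = 0.2443
σ̂ = s̄ / c₄ = 0.2443 / 0.9727 = 0.2511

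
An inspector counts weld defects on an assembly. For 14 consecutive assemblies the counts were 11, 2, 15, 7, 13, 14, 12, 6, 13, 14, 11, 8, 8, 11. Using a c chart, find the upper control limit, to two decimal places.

20.01

c̄ = (11 + 2 + 15 + 7 + 13 + 14 + 12 + 6 + 13 + 14 + 11 + 8 + 8 + 11) / 14 = 145 / 14 = 10.3571
UCL = c̄ + 3√c̄ = 10.3571 + 3 × √10.3571 = 10.3571 + 3 × 3.2183 = 20.0119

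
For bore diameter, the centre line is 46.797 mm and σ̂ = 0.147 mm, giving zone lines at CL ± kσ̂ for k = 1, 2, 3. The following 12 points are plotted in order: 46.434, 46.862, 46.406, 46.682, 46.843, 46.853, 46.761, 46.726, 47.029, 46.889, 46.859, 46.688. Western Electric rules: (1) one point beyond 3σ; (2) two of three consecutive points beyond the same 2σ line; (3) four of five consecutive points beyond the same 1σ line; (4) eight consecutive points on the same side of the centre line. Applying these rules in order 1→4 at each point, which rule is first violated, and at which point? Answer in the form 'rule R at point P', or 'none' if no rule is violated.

Zone of each point (C = within 1σ̂, B = 1σ̂–2σ̂, A = 2σ̂–3σ̂, * = beyond 3σ̂; sign = side of CL): 1:-A, 2:+C, 3:-A, 4:-C, 5:+C, 6:+C, 7:-C, 8:-C, 9:+B, 10:+C, 11:+C, 12:-C
Rule 2 (two of three consecutive points beyond the same 2σ limit) is satisfied at point 3.

rule 2 at point 3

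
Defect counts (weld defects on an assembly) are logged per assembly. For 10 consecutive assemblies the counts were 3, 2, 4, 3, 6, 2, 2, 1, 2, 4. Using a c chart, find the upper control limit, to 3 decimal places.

c̄ = (3 + 2 + 4 + 3 + 6 + 2 + 2 + 1 + 2 + 4) / 10 = 29 / 10 = 2.9000
UCL = c̄ + 3√c̄ = 2.9000 + 3 × √2.9000 = 2.9000 + 3 × 1.7029 = 8.0088

8.009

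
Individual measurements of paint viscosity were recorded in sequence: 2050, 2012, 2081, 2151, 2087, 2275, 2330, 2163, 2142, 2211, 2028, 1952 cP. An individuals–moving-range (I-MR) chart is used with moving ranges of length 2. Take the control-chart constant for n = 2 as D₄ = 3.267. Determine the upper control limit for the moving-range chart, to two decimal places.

Moving ranges: 38, 69, 70, 64, 188, 55, 167, 21, 69, 183, 76; M̄R̄ = 1000.0000 / 11 = 90.9091
UCL_MR = D₄·M̄R̄ = 3.267 × 90.9091 = 297.0000

297.00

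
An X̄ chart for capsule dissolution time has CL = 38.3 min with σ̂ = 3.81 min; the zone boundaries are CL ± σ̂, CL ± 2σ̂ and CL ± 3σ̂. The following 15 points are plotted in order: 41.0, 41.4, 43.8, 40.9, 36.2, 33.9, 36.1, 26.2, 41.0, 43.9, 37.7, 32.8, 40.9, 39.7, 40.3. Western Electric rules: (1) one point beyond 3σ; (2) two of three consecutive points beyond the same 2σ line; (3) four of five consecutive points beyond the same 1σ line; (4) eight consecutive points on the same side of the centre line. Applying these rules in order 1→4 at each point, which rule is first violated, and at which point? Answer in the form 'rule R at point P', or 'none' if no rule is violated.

Zone of each point (C = within 1σ̂, B = 1σ̂–2σ̂, A = 2σ̂–3σ̂, * = beyond 3σ̂; sign = side of CL): 1:+C, 2:+C, 3:+B, 4:+C, 5:-C, 6:-B, 7:-C, 8:-*, 9:+C, 10:+B, 11:-C, 12:-B, 13:+C, 14:+C, 15:+C
Rule 1 (one point beyond the 3σ limits) is satisfied at point 8.

rule 1 at point 8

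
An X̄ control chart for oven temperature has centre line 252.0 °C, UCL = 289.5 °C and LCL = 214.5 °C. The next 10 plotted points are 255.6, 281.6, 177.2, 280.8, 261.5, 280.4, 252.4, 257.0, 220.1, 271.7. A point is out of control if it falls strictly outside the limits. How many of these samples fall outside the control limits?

Compare each point to [214.5, 289.5]: sample 3 = 177.2 < LCL.

1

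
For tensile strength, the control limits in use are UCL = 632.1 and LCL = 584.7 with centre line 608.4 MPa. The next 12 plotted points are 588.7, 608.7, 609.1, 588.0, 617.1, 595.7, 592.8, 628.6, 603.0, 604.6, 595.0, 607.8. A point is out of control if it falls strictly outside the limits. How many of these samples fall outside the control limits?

All 12 points lie within [584.7, 632.1].

0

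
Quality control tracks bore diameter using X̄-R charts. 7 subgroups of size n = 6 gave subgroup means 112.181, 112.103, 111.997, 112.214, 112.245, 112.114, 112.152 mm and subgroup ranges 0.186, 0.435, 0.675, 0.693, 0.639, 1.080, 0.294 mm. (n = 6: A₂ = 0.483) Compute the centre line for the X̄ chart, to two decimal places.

X̄̄ = (112.181 + 112.103 + 111.997 + 112.214 + 112.245 + 112.114 + 112.152) / 7 = 785.0060 / 7 = 112.1437
CL = X̄̄ = 112.1437

112.14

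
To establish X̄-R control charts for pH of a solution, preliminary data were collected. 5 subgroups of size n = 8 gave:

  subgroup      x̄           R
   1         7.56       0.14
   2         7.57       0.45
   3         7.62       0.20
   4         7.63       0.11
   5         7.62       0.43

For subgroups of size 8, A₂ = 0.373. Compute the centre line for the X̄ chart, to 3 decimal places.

X̄̄ = (7.56 + 7.57 + 7.62 + 7.63 + 7.62) / 5 = 38.0000 / 5 = 7.6000
CL = X̄̄ = 7.6000

7.600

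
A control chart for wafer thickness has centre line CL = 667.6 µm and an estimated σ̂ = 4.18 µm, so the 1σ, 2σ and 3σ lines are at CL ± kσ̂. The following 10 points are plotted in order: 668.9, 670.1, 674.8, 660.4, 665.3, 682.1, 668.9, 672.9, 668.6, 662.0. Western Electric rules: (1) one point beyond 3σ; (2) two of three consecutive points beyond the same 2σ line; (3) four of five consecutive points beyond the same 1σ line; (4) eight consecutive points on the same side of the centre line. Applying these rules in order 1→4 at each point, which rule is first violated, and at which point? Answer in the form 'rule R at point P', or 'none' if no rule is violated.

Zone of each point (C = within 1σ̂, B = 1σ̂–2σ̂, A = 2σ̂–3σ̂, * = beyond 3σ̂; sign = side of CL): 1:+C, 2:+C, 3:+B, 4:-B, 5:-C, 6:+*, 7:+C, 8:+B, 9:+C, 10:-B
Rule 1 (one point beyond the 3σ limits) is satisfied at point 6.

rule 1 at point 6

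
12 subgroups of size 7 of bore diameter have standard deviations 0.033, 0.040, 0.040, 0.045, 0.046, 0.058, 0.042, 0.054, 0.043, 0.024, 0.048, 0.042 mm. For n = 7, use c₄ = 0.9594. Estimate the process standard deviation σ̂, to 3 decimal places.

s̄ = (0.033 + 0.040 + 0.040 + 0.045 + 0.046 + 0.058 + 0.042 + 0.054 + 0.043 + 0.024 + 0.048 + 0.042) / 12 = 0.0429
σ̂ = s̄ / c₄ = 0.0429 / 0.9594 = 0.0447

0.045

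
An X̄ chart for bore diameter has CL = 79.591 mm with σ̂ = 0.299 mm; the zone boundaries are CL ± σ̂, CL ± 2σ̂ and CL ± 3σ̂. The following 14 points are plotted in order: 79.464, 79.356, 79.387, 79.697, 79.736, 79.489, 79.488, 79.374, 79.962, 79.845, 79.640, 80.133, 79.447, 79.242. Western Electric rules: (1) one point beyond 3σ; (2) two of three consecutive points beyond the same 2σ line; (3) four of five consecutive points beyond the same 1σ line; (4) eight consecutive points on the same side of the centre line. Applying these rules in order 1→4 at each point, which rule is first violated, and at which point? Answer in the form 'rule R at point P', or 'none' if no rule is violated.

Zone of each point (C = within 1σ̂, B = 1σ̂–2σ̂, A = 2σ̂–3σ̂, * = beyond 3σ̂; sign = side of CL): 1:-C, 2:-C, 3:-C, 4:+C, 5:+C, 6:-C, 7:-C, 8:-C, 9:+B, 10:+C, 11:+C, 12:+B, 13:-C, 14:-B
No rule fires across all 14 points.

none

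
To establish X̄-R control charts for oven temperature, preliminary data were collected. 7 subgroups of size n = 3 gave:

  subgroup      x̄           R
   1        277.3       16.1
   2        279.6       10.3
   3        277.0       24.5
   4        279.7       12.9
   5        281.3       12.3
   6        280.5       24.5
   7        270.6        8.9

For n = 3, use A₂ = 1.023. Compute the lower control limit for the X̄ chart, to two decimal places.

X̄̄ = (277.3 + 279.6 + 277.0 + 279.7 + 281.3 + 280.5 + 270.6) / 7 = 1946.0000 / 7 = 278.0000
R̄ = (16.1 + 10.3 + 24.5 + 12.9 + 12.3 + 24.5 + 8.9) / 7 = 109.5000 / 7 = 15.6429
LCL = X̄̄ − A₂·R̄ = 278.0000 − 1.023 × 15.6429 = 261.9974

262.00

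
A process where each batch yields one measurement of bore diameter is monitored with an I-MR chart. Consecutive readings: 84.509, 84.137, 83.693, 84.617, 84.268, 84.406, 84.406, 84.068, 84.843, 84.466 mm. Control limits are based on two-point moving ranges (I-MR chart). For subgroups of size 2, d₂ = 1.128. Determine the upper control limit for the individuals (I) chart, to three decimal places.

X̄ = (84.509 + 84.137 + 83.693 + 84.617 + 84.268 + 84.406 + 84.406 + 84.068 + 84.843 + 84.466) / 10 = 84.3413
Moving ranges: 0.372, 0.444, 0.924, 0.349, 0.138, 0.000, 0.338, 0.775, 0.377; M̄R̄ = 3.7170 / 9 = 0.4130
UCL = X̄ + 3·M̄R̄/d₂ = 84.3413 + 3 × 0.4130 / 1.128 = 85.4397

85.440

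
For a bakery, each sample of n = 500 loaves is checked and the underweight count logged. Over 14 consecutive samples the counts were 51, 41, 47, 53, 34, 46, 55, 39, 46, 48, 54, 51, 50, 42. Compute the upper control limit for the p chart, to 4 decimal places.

0.1330

p̄ = Σdᵢ / (k·n) = 657 / (14 × 500) = 0.09386
UCL = p̄ + 3·√(p̄(1−p̄)/n) = 0.09386 + 3 × √(0.09386×0.90614/500) = 0.09386 + 3 × 0.01304 = 0.13298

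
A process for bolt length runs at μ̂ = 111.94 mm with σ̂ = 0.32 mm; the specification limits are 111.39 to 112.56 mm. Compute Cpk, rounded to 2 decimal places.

Cpu = (USL − μ̂) / (3σ̂) = (112.56 − 111.94) / (3 × 0.32) = 0.6458; Cpl = (μ̂ − LSL) / (3σ̂) = (111.94 − 111.39) / (3 × 0.32) = 0.5729; Cpk = min(Cpu, Cpl) = 0.5729

0.57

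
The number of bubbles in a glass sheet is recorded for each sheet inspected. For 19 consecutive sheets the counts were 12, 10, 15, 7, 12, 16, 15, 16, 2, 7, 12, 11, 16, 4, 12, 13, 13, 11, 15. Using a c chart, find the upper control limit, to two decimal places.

c̄ = (12 + 10 + 15 + 7 + 12 + 16 + 15 + 16 + 2 + 7 + 12 + 11 + 16 + 4 + 12 + 13 + 13 + 11 + 15) / 19 = 219 / 19 = 11.5263
UCL = c̄ + 3√c̄ = 11.5263 + 3 × √11.5263 = 11.5263 + 3 × 3.3950 = 21.7114

21.71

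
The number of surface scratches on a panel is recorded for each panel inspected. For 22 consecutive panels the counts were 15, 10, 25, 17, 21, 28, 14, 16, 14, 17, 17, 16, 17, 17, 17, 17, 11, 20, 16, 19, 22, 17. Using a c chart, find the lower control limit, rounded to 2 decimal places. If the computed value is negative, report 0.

4.89

c̄ = (15 + 10 + 25 + 17 + 21 + 28 + 14 + 16 + 14 + 17 + 17 + 16 + 17 + 17 + 17 + 17 + 11 + 20 + 16 + 19 + 22 + 17) / 22 = 383 / 22 = 17.4091
LCL = c̄ − 3√c̄ = 17.4091 − 3 × 4.1724 = 4.8918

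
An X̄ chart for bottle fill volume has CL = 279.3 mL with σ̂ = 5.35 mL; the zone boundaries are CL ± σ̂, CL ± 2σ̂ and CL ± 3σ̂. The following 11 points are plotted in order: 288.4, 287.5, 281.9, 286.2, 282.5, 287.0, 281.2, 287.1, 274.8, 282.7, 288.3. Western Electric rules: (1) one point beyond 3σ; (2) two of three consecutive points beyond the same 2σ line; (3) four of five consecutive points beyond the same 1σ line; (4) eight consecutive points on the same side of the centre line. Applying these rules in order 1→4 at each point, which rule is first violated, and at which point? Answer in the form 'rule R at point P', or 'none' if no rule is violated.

Zone of each point (C = within 1σ̂, B = 1σ̂–2σ̂, A = 2σ̂–3σ̂, * = beyond 3σ̂; sign = side of CL): 1:+B, 2:+B, 3:+C, 4:+B, 5:+C, 6:+B, 7:+C, 8:+B, 9:-C, 10:+C, 11:+B
Rule 4 (eight consecutive points on the same side of the centre line) is satisfied at point 8.

rule 4 at point 8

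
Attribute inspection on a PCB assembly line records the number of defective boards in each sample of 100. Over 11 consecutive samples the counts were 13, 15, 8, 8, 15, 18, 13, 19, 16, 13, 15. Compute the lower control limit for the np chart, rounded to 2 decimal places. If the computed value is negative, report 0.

p̄ = Σdᵢ / (k·n) = 153 / (11 × 100) = 0.13909
LCL = np̄ − 3·√(np̄(1−p̄)) = 13.9091 − 3 × 3.4604 = 3.5278

3.53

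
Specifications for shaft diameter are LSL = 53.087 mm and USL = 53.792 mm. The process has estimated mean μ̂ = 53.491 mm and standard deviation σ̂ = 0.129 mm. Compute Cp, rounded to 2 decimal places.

0.91

Cp = (USL − LSL) / (6σ̂) = (53.792 − 53.087) / (6 × 0.129) = 0.7050 / 0.7740 = 0.9109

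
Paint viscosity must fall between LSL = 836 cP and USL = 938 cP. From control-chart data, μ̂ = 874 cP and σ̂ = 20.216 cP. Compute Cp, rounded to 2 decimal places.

0.84

Cp = (USL − LSL) / (6σ̂) = (938 − 836) / (6 × 20.216) = 102.0000 / 121.2960 = 0.8409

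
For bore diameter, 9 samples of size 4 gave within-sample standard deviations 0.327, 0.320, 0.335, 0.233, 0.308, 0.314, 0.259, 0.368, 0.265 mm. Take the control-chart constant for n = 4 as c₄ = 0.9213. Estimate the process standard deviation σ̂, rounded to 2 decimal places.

0.33

s̄ = (0.327 + 0.320 + 0.335 + 0.233 + 0.308 + 0.314 + 0.259 + 0.368 + 0.265) / 9 = 0.3032
σ̂ = s̄ / c₄ = 0.3032 / 0.9213 = 0.3291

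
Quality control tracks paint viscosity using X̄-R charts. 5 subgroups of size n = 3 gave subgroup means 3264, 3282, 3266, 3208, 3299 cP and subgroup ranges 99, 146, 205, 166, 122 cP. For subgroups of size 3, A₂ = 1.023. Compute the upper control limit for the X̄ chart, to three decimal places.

X̄̄ = (3264 + 3282 + 3266 + 3208 + 3299) / 5 = 16319.0000 / 5 = 3263.8000
R̄ = (99 + 146 + 205 + 166 + 122) / 5 = 738.0000 / 5 = 147.6000
UCL = X̄̄ + A₂·R̄ = 3263.8000 + 1.023 × 147.6000 = 3414.7948

3414.795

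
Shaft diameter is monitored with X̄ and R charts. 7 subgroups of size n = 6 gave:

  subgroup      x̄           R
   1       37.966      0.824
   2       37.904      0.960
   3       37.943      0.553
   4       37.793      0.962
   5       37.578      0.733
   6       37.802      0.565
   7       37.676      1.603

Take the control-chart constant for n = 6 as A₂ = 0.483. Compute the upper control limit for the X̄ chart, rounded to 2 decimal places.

38.24

X̄̄ = (37.966 + 37.904 + 37.943 + 37.793 + 37.578 + 37.802 + 37.676) / 7 = 264.6620 / 7 = 37.8089
R̄ = (0.824 + 0.960 + 0.553 + 0.962 + 0.733 + 0.565 + 1.603) / 7 = 6.2000 / 7 = 0.8857
UCL = X̄̄ + A₂·R̄ = 37.8089 + 0.483 × 0.8857 = 38.2367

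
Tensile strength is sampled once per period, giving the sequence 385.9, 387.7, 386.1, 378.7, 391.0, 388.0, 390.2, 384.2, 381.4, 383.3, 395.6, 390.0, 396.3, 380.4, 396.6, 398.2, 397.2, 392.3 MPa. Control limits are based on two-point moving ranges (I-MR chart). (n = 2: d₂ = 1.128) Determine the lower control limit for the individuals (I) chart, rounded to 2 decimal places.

372.98

X̄ = (385.9 + 387.7 + 386.1 + 378.7 + 391.0 + 388.0 + 390.2 + 384.2 + 381.4 + 383.3 + 395.6 + 390.0 + 396.3 + 380.4 + 396.6 + 398.2 + 397.2 + 392.3) / 18 = 389.0611
Moving ranges: 1.8, 1.6, 7.4, 12.3, 3.0, 2.2, 6.0, 2.8, 1.9, 12.3, 5.6, 6.3, 15.9, 16.2, 1.6, 1.0, 4.9; M̄R̄ = 102.8000 / 17 = 6.0471
LCL = X̄ − 3·M̄R̄/d₂ = 389.0611 − 3 × 6.0471 / 1.128 = 372.9785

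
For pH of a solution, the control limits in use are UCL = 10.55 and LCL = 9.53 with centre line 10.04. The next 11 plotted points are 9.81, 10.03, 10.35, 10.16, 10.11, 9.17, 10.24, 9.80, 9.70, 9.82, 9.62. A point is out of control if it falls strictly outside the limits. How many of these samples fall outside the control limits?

1

Compare each point to [9.53, 10.55]: sample 6 = 9.17 < LCL.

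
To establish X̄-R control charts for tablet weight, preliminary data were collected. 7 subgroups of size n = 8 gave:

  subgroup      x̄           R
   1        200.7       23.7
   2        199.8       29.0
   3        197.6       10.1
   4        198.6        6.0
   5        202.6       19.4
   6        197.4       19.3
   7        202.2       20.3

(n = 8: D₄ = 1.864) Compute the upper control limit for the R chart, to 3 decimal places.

R̄ = (23.7 + 29.0 + 10.1 + 6.0 + 19.4 + 19.3 + 20.3) / 7 = 127.8000 / 7 = 18.2571
UCL_R = D₄·R̄ = 1.864 × 18.2571 = 34.0313

34.031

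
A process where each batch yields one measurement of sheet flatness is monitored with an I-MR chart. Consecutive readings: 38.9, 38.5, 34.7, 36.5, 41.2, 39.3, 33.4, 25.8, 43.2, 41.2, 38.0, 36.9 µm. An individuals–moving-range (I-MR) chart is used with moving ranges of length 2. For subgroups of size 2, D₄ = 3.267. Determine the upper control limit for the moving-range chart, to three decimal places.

14.791

Moving ranges: 0.4, 3.8, 1.8, 4.7, 1.9, 5.9, 7.6, 17.4, 2.0, 3.2, 1.1; M̄R̄ = 49.8000 / 11 = 4.5273
UCL_MR = D₄·M̄R̄ = 3.267 × 4.5273 = 14.7906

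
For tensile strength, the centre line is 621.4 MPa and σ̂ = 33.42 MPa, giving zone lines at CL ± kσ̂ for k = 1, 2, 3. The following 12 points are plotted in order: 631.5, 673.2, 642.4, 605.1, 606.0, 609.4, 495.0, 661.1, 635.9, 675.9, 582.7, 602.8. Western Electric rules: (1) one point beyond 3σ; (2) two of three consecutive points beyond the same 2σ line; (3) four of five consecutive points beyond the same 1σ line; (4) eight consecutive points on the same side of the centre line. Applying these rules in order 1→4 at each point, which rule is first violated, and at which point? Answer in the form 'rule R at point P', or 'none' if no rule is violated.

rule 1 at point 7

Zone of each point (C = within 1σ̂, B = 1σ̂–2σ̂, A = 2σ̂–3σ̂, * = beyond 3σ̂; sign = side of CL): 1:+C, 2:+B, 3:+C, 4:-C, 5:-C, 6:-C, 7:-*, 8:+B, 9:+C, 10:+B, 11:-B, 12:-C
Rule 1 (one point beyond the 3σ limits) is satisfied at point 7.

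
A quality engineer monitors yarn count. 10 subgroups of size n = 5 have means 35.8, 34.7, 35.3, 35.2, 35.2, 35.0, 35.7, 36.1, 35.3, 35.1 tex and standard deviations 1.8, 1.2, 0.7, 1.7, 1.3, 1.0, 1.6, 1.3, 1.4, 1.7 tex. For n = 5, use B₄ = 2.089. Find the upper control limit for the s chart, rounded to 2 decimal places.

2.86

s̄ = (1.8 + 1.2 + 0.7 + 1.7 + 1.3 + 1.0 + 1.6 + 1.3 + 1.4 + 1.7) / 10 = 1.3700
UCL_s = B₄·s̄ = 2.089 × 1.3700 = 2.8619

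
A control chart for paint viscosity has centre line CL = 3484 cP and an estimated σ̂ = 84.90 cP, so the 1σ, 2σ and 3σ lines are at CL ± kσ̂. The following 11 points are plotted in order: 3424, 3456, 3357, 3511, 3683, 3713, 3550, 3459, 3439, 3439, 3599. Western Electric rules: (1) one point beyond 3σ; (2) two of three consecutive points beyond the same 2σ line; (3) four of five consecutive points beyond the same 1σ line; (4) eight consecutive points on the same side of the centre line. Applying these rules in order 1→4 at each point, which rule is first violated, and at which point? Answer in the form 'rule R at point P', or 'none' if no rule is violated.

Zone of each point (C = within 1σ̂, B = 1σ̂–2σ̂, A = 2σ̂–3σ̂, * = beyond 3σ̂; sign = side of CL): 1:-C, 2:-C, 3:-B, 4:+C, 5:+A, 6:+A, 7:+C, 8:-C, 9:-C, 10:-C, 11:+B
Rule 2 (two of three consecutive points beyond the same 2σ limit) is satisfied at point 6.

rule 2 at point 6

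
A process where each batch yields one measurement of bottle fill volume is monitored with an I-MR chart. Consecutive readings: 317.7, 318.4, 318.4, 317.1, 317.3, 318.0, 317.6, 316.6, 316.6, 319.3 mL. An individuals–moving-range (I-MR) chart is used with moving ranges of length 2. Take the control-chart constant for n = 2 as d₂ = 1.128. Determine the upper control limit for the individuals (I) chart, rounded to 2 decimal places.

319.77

X̄ = (317.7 + 318.4 + 318.4 + 317.1 + 317.3 + 318.0 + 317.6 + 316.6 + 316.6 + 319.3) / 10 = 317.7000
Moving ranges: 0.7, 0.0, 1.3, 0.2, 0.7, 0.4, 1.0, 0.0, 2.7; M̄R̄ = 7.0000 / 9 = 0.7778
UCL = X̄ + 3·M̄R̄/d₂ = 317.7000 + 3 × 0.7778 / 1.128 = 319.7686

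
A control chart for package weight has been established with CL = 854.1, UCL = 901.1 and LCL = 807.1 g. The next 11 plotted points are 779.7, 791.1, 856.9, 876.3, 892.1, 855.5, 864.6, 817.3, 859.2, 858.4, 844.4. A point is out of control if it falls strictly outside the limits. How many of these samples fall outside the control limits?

Compare each point to [807.1, 901.1]: sample 1 = 779.7 < LCL; sample 2 = 791.1 < LCL.

2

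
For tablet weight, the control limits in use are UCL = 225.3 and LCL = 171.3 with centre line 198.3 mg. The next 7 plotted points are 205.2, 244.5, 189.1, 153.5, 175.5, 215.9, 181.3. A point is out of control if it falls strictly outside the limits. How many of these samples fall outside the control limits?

Compare each point to [171.3, 225.3]: sample 2 = 244.5 > UCL; sample 4 = 153.5 < LCL.

2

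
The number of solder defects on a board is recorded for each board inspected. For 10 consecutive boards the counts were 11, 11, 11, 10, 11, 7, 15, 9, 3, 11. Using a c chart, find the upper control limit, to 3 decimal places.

c̄ = (11 + 11 + 11 + 10 + 11 + 7 + 15 + 9 + 3 + 11) / 10 = 99 / 10 = 9.9000
UCL = c̄ + 3√c̄ = 9.9000 + 3 × √9.9000 = 9.9000 + 3 × 3.1464 = 19.3393

19.339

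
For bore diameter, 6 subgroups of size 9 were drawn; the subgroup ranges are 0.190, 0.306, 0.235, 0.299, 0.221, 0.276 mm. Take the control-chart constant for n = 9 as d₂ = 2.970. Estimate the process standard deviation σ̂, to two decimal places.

0.09

R̄ = (0.190 + 0.306 + 0.235 + 0.299 + 0.221 + 0.276) / 6 = 0.2545
σ̂ = R̄ / d₂ = 0.2545 / 2.970 = 0.0857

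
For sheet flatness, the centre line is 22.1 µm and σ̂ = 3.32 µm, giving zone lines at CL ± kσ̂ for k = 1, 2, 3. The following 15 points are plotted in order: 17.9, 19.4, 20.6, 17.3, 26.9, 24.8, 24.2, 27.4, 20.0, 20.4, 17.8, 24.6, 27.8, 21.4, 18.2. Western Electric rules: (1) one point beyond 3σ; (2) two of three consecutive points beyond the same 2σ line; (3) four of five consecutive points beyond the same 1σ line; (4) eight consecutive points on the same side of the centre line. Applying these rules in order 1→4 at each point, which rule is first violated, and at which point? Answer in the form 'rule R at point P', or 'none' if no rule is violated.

Zone of each point (C = within 1σ̂, B = 1σ̂–2σ̂, A = 2σ̂–3σ̂, * = beyond 3σ̂; sign = side of CL): 1:-B, 2:-C, 3:-C, 4:-B, 5:+B, 6:+C, 7:+C, 8:+B, 9:-C, 10:-C, 11:-B, 12:+C, 13:+B, 14:-C, 15:-B
No rule fires across all 15 points.

none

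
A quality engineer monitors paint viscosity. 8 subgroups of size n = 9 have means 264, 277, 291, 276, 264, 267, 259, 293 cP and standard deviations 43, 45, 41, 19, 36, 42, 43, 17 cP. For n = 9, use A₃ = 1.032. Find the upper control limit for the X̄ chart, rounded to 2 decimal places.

X̄̄ = (264 + 277 + 291 + 276 + 264 + 267 + 259 + 293) / 8 = 273.8750
s̄ = (43 + 45 + 41 + 19 + 36 + 42 + 43 + 17) / 8 = 35.7500
UCL = X̄̄ + A₃·s̄ = 273.8750 + 1.032 × 35.7500 = 310.7690

310.77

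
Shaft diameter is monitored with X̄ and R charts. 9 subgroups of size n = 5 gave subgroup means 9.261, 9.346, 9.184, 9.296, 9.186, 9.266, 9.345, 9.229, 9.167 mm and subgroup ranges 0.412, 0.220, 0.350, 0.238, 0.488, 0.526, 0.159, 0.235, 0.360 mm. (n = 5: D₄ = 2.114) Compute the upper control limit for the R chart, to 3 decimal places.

R̄ = (0.412 + 0.220 + 0.350 + 0.238 + 0.488 + 0.526 + 0.159 + 0.235 + 0.360) / 9 = 2.9880 / 9 = 0.3320
UCL_R = D₄·R̄ = 2.114 × 0.3320 = 0.7018

0.702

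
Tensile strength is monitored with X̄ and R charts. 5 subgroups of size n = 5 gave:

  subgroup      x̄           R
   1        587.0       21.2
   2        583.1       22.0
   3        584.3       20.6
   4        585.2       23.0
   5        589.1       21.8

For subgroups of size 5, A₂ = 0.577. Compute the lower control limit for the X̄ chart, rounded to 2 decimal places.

573.21

X̄̄ = (587.0 + 583.1 + 584.3 + 585.2 + 589.1) / 5 = 2928.7000 / 5 = 585.7400
R̄ = (21.2 + 22.0 + 20.6 + 23.0 + 21.8) / 5 = 108.6000 / 5 = 21.7200
LCL = X̄̄ − A₂·R̄ = 585.7400 − 0.577 × 21.7200 = 573.2076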